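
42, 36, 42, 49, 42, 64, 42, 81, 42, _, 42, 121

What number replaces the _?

Taking every 2nd term gives 2 separate tracks.
Stream A = 42, 42, 42, 42, 42, 42: always 42.
Stream B = 36, 49, 64, 81, ?, 121: the squares 6², 7², 8², ….
The gap is stream B's term 5; the rule gives 100.

100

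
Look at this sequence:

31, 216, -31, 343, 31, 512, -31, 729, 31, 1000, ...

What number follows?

Taking every 2nd term gives 2 separate tracks.
Subsequence A: 31, -31, 31, -31, 31. The oscillation 31·(−1)^(n+1).
Subsequence B: 216, 343, 512, 729, 1000. Perfect cubes starting at 6³.
Position 11 falls in subsequence A as its term 6, giving -31.

-31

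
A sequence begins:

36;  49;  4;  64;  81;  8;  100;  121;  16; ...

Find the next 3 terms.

Reading positions in blocks of 3 reveals the pattern AAB — 2 tracks woven together.
Stream A: 36, 49, 64, 81, 100, 121 (the squares 6², 7², 8², …).
Stream B: 4, 8, 16 (powers of 2).
Position 10 → stream A, term 7 = 144.
Position 11 falls in stream A as its term 8, giving 169.
Term 12 comes from stream B (its 4th entry): 32.

144, 169, 32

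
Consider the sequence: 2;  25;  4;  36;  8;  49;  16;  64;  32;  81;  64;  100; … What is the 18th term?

169

Odd-indexed and even-indexed terms follow separate rules.
Stream A is 2, 4, 8, 16, 32, 64, which is powers of 2.
Stream B is 25, 36, 49, 64, 81, 100, which is the squares 5², 6², 7², ….
Position 18 → stream B, term 9 = 169.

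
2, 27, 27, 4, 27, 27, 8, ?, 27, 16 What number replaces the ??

Reading positions in blocks of 3 reveals the pattern ABB — 2 tracks woven together.
Track A: 2, 4, 8, 16 — geometric with ratio 2.
Track B: 27, 27, 27, 27, ?, 27 — always 27.
Track B's pattern makes the blank 27.

27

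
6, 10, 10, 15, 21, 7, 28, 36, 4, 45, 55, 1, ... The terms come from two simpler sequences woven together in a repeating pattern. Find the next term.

66

Positions follow the repeating pattern AAB; grouping by letter gives 2 tracks.
Track A: 6, 10, 15, 21, 28, 36, 45, 55 — triangular numbers starting at T_3.
Track B: 10, 7, 4, 1 — arithmetic, step −3.
The 13th slot belongs to track A; its 9th term is 66.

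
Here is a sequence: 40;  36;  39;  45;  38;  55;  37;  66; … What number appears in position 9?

Odd-indexed and even-indexed terms follow separate rules.
Subsequence A: 40, 39, 38, 37 — linear: a_n = 41 − n.
Subsequence B: 36, 45, 55, 66 — triangular numbers starting at T_8.
Position 9 falls in subsequence A as its term 5, giving 36.

36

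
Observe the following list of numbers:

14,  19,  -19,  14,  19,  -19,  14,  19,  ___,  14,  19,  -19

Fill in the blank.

The slot pattern repeats as ABB (period 3), so there are 2 interleaved tracks.
Track A: 14, 14, 14, 14. Constant 14.
Track B: 19, -19, 19, -19, 19, ?, 19, -19. Oscillating between 19 and -19.
The gap is track B's term 6; the rule gives -19.

-19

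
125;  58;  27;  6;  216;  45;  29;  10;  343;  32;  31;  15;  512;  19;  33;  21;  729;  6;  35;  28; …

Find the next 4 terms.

Taking every 4th term gives 4 separate tracks.
Subsequence A: 125, 216, 343, 512, 729 — the cubes 5³, 6³, 7³, ….
Subsequence B: 58, 45, 32, 19, 6 — arithmetic, step −13.
Subsequence C: 27, 29, 31, 33, 35 — arithmetic, step +2.
Subsequence D: 6, 10, 15, 21, 28 — triangular numbers starting at T_3.
Position 21 → subsequence A, term 6 = 1000.
Term 22 comes from subsequence B (its 6th entry): -7.
Term 23 comes from subsequence C (its 6th entry): 37.
Position 24 falls in subsequence D as its term 6, giving 36.

1000, -7, 37, 36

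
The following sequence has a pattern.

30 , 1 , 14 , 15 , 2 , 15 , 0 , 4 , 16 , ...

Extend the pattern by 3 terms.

-15, 8, 17

Split by position mod 3: positions 1, 4, 7, … form one track, and each other residue class forms its own.
Stream A = 30, 15, 0: arithmetic, step −15.
Stream B = 1, 2, 4: powers 2^0, 2^1, 2^2, ….
Stream C = 14, 15, 16: arithmetic, step +1.
The 10th slot belongs to stream A; its 4th term is -15.
The 11th slot belongs to stream B; its 4th term is 8.
Term 12 comes from stream C (its 4th entry): 17.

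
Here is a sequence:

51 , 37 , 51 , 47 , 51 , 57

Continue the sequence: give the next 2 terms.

51, 67

Taking every 2nd term gives 2 separate tracks.
Subsequence A: 51, 51, 51 (the constant sequence 51).
Subsequence B: 37, 47, 57 (arithmetic with common difference +10).
The 7th slot belongs to subsequence A; its 4th term is 51.
Term 8 comes from subsequence B (its 4th entry): 67.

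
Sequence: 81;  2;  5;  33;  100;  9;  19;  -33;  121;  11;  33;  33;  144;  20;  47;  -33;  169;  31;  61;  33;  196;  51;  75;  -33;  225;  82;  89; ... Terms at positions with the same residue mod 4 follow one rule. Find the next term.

Split by position mod 4 into 4 tracks.
Track A is 81, 100, 121, 144, 169, 196, 225, which is the squares 9², 10², 11², ….
Track B is 2, 9, 11, 20, 31, 51, 82, which is each term equals the sum of the previous two.
Track C is 5, 19, 33, 47, 61, 75, 89, which is arithmetic with common difference +14.
Track D is 33, -33, 33, -33, 33, -33, which is alternating ±33.
Term 28 comes from track D (its 7th entry): 33.

33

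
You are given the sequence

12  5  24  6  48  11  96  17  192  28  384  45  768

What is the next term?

Taking every 2nd term gives 2 separate tracks.
Track A = 12, 24, 48, 96, 192, 384, 768: a geometric progression (common ratio 2).
Track B = 5, 6, 11, 17, 28, 45: Fibonacci-style (each term is the sum of the two before it).
Position 14 → track B, term 7 = 73.

73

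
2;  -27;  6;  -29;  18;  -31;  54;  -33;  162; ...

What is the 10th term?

Taking every 2nd term gives 2 separate tracks.
Track A: 2, 6, 18, 54, 162 (multiplying by 3 each time).
Track B: -27, -29, -31, -33 (linear: a_n = -25 − 2·n).
Position 10 → track B, term 5 = -35.

-35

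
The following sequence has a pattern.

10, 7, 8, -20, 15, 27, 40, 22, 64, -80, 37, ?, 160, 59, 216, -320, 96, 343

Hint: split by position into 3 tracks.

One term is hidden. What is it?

Taking every 3rd term gives 3 separate tracks.
Track A = 10, -20, 40, -80, 160, -320: a geometric progression (common ratio -2).
Track B = 7, 15, 22, 37, 59, 96: Fibonacci-style (each term is the sum of the two before it).
Track C = 8, 27, 64, ?, 216, 343: the cubes 2³, 3³, 4³, ….
Track C's pattern makes the blank 125.

125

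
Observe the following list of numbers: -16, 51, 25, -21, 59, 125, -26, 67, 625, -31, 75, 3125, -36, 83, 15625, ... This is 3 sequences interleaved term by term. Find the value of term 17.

The terms cycle through 3 interleaved subsequences.
Stream A = -16, -21, -26, -31, -36: subtracting 5 each time.
Stream B = 51, 59, 67, 75, 83: arithmetic with common difference +8.
Stream C = 25, 125, 625, 3125, 15625: successive powers of 5.
Position 17 → stream B, term 6 = 91.

91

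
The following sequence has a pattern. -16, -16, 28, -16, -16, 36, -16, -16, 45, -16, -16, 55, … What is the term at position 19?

-16

Positions follow the repeating pattern AAB; grouping by letter gives 2 tracks.
Track A = -16, -16, -16, -16, -16, -16, -16, -16: constant -16.
Track B = 28, 36, 45, 55: triangular numbers starting at T_7.
Position 19 falls in track A as its term 13, giving -16.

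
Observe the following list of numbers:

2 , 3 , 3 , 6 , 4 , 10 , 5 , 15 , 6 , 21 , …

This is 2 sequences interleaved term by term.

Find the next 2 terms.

7, 28

Split by position mod 2 into 2 tracks.
Track A: 2, 3, 4, 5, 6. Linear: a_n = 1 + n.
Track B: 3, 6, 10, 15, 21. Triangular numbers n(n+1)/2 for n = 2, 3, ….
The 11th slot belongs to track A; its 6th term is 7.
Position 12 falls in track B as its term 6, giving 28.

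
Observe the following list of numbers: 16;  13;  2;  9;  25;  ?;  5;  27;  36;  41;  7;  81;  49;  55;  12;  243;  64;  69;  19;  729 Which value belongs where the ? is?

27

Taking every 4th term gives 4 separate tracks.
Track A: 16, 25, 36, 49, 64 (the squares 4², 5², 6², …).
Track B: 13, ?, 41, 55, 69 (adding 14 each time).
Track C: 2, 5, 7, 12, 19 (each term equals the sum of the previous two).
Track D: 9, 27, 81, 243, 729 (powers of 3).
The gap is track B's term 2; the rule gives 27.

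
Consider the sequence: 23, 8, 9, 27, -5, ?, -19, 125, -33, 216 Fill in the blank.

Taking every 2nd term gives 2 separate tracks.
Track A: 23, 9, -5, -19, -33 (arithmetic, step −14).
Track B: 8, 27, ?, 125, 216 (the cubes 2³, 3³, 4³, …).
The gap is track B's term 3; the rule gives 64.

64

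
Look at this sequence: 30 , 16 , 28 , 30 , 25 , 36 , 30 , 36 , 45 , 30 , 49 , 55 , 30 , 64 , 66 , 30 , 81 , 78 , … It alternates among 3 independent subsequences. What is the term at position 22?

30

Read the sequence 3 terms at a time; column i is its own pattern.
Stream A: 30, 30, 30, 30, 30, 30. Always 30.
Stream B: 16, 25, 36, 49, 64, 81. Consecutive squares n² from n = 4.
Stream C: 28, 36, 45, 55, 66, 78. Triangular numbers starting at T_7.
Position 22 falls in stream A as its term 8, giving 30.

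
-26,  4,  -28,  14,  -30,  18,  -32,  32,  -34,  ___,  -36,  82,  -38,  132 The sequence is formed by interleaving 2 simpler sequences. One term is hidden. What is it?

Positions 1, 3, 5, … form one subsequence and positions 2, 4, 6, … form another.
Stream A: -26, -28, -30, -32, -34, -36, -38. Arithmetic with common difference −2.
Stream B: 4, 14, 18, 32, ?, 82, 132. A Fibonacci-like recurrence a_n = a_{n-1} + a_{n-2}.
Stream B's pattern makes the blank 50.

50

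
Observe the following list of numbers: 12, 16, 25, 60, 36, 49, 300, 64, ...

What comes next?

The slot pattern repeats as ABB (period 3), so there are 2 interleaved tracks.
Stream A = 12, 60, 300: multiplying by 5 each time.
Stream B = 16, 25, 36, 49, 64: the squares 4², 5², 6², ….
Position 9 falls in stream B as its term 6, giving 81.

81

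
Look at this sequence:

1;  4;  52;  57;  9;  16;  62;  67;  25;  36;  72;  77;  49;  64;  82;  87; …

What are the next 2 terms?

81, 100

Positions follow the repeating pattern AABB; grouping by letter gives 2 tracks.
Subsequence A: 1, 4, 9, 16, 25, 36, 49, 64 (the squares 1², 2², 3², …).
Subsequence B: 52, 57, 62, 67, 72, 77, 82, 87 (arithmetic, step +5).
Position 17 → subsequence A, term 9 = 81.
Term 18 comes from subsequence A (its 10th entry): 100.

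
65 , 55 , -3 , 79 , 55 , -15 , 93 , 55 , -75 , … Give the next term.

The terms cycle through 3 interleaved subsequences.
Stream A: 65, 79, 93 — adding 14 each time.
Stream B: 55, 55, 55 — always 55.
Stream C: -3, -15, -75 — a geometric progression (common ratio 5).
Term 10 comes from stream A (its 4th entry): 107.

107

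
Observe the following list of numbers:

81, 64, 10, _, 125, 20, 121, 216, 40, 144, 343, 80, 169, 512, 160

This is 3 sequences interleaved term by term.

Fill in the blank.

100

Split by position mod 3: positions 1, 4, 7, … form one track, and each other residue class forms its own.
Track A: 81, ?, 121, 144, 169 (the squares 9², 10², 11², …).
Track B: 64, 125, 216, 343, 512 (the cubes 4³, 5³, 6³, …).
Track C: 10, 20, 40, 80, 160 (geometric, ×2 each step).
Filling track A at index 2 by its rule yields 100.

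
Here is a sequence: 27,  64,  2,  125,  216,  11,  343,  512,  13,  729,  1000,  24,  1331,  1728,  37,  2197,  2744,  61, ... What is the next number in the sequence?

3375

The slot pattern repeats as AAB (period 3), so there are 2 interleaved tracks.
Track A is 27, 64, 125, 216, 343, 512, 729, 1000, 1331, 1728, 2197, 2744, which is the cubes 3³, 4³, 5³, ….
Track B is 2, 11, 13, 24, 37, 61, which is a Fibonacci-like recurrence a_n = a_{n-1} + a_{n-2}.
Term 19 comes from track A (its 13th entry): 3375.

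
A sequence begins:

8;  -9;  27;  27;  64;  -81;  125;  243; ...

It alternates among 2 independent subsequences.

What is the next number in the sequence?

216

Split by position mod 2 into 2 tracks.
Stream A = 8, 27, 64, 125: consecutive cubes n³ from n = 2.
Stream B = -9, 27, -81, 243: multiplying by -3 each time.
The 9th slot belongs to stream A; its 5th term is 216.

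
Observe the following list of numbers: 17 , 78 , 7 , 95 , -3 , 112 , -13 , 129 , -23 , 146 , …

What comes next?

-33

Taking every 2nd term gives 2 separate tracks.
Subsequence A: 17, 7, -3, -13, -23 (arithmetic with common difference −10).
Subsequence B: 78, 95, 112, 129, 146 (linear: a_n = 61 + 17·n).
The 11th slot belongs to subsequence A; its 6th term is -33.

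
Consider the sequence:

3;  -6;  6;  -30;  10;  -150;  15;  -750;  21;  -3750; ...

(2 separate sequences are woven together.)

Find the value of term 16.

-468750

Positions 1, 3, 5, … form one subsequence and positions 2, 4, 6, … form another.
Track A = 3, 6, 10, 15, 21: triangular numbers starting at T_2.
Track B = -6, -30, -150, -750, -3750: geometric with ratio 5.
Term 16 comes from track B (its 8th entry): -468750.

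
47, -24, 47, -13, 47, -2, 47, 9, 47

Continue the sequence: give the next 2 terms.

Odd-indexed and even-indexed terms follow separate rules.
Track A: 47, 47, 47, 47, 47. Constant 47.
Track B: -24, -13, -2, 9. Adding 11 each time.
Position 10 → track B, term 5 = 20.
Term 11 comes from track A (its 6th entry): 47.

20, 47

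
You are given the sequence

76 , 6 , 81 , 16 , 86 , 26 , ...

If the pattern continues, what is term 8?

36

Odd-indexed and even-indexed terms follow separate rules.
Subsequence A is 76, 81, 86, which is linear: a_n = 71 + 5·n.
Subsequence B is 6, 16, 26, which is adding 10 each time.
The 8th slot belongs to subsequence B; its 4th term is 36.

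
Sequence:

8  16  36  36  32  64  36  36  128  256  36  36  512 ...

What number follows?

1024

Reading positions in blocks of 4 reveals the pattern AABB — 2 tracks woven together.
Track A: 8, 16, 32, 64, 128, 256, 512 — powers of 2.
Track B: 36, 36, 36, 36, 36, 36 — constant 36.
Term 14 comes from track A (its 8th entry): 1024.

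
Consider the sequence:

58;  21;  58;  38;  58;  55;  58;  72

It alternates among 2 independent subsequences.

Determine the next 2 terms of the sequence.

Split by position mod 2 into 2 tracks.
Subsequence A: 58, 58, 58, 58 (constant 58).
Subsequence B: 21, 38, 55, 72 (linear: a_n = 4 + 17·n).
Term 9 comes from subsequence A (its 5th entry): 58.
Term 10 comes from subsequence B (its 5th entry): 89.

58, 89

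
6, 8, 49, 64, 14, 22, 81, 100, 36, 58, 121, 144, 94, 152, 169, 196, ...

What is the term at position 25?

Reading positions in blocks of 4 reveals the pattern AABB — 2 tracks woven together.
Subsequence A: 6, 8, 14, 22, 36, 58, 94, 152. Each term equals the sum of the previous two.
Subsequence B: 49, 64, 81, 100, 121, 144, 169, 196. The squares 7², 8², 9², ….
Position 25 falls in subsequence A as its term 13, giving 1686.

1686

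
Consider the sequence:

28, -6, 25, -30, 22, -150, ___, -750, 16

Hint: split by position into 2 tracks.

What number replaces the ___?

Split by position mod 2 into 2 tracks.
Stream A is 28, 25, 22, ?, 16, which is subtracting 3 each time.
Stream B is -6, -30, -150, -750, which is geometric, ×5 each step.
So the missing entry in stream A is 19.

19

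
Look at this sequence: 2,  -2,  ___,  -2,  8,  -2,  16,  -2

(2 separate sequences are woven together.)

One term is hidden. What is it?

4

Odd-indexed and even-indexed terms follow separate rules.
Subsequence A is 2, ?, 8, 16, which is powers of 2.
Subsequence B is -2, -2, -2, -2, which is the constant sequence -2.
The gap is subsequence A's term 2; the rule gives 4.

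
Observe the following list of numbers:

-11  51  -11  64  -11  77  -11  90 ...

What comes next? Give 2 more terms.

-11, 103

Odd-indexed and even-indexed terms follow separate rules.
Track A: -11, -11, -11, -11 — constant -11.
Track B: 51, 64, 77, 90 — arithmetic, step +13.
The 9th slot belongs to track A; its 5th term is -11.
Position 10 → track B, term 5 = 103.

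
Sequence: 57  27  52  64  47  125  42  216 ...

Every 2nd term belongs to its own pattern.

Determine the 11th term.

32

Taking every 2nd term gives 2 separate tracks.
Subsequence A: 57, 52, 47, 42 — linear: a_n = 62 − 5·n.
Subsequence B: 27, 64, 125, 216 — consecutive cubes n³ from n = 3.
Position 11 falls in subsequence A as its term 6, giving 32.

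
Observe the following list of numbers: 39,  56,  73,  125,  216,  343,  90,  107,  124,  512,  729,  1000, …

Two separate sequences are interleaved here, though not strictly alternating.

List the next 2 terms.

141, 158

Positions follow the repeating pattern AAABBB; grouping by letter gives 2 tracks.
Track A: 39, 56, 73, 90, 107, 124. Adding 17 each time.
Track B: 125, 216, 343, 512, 729, 1000. Perfect cubes starting at 5³.
The 13th slot belongs to track A; its 7th term is 141.
Position 14 → track A, term 8 = 158.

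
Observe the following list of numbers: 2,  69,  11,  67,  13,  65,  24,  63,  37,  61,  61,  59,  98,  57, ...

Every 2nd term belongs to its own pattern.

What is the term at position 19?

Taking every 2nd term gives 2 separate tracks.
Track A is 2, 11, 13, 24, 37, 61, 98, which is each term equals the sum of the previous two.
Track B is 69, 67, 65, 63, 61, 59, 57, which is arithmetic with common difference −2.
Position 19 → track A, term 10 = 416.

416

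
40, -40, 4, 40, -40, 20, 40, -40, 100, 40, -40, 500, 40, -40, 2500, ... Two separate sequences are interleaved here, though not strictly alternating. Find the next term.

Positions follow the repeating pattern AAB; grouping by letter gives 2 tracks.
Stream A: 40, -40, 40, -40, 40, -40, 40, -40, 40, -40 (alternating ±40).
Stream B: 4, 20, 100, 500, 2500 (multiplying by 5 each time).
Position 16 falls in stream A as its term 11, giving 40.

40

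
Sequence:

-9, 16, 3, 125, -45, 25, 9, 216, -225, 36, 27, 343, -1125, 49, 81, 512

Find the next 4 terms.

Split by position mod 4 into 4 tracks.
Subsequence A: -9, -45, -225, -1125. Geometric with ratio 5.
Subsequence B: 16, 25, 36, 49. Perfect squares starting at 4².
Subsequence C: 3, 9, 27, 81. Powers of 3.
Subsequence D: 125, 216, 343, 512. The cubes 5³, 6³, 7³, ….
Position 17 → subsequence A, term 5 = -5625.
Position 18 → subsequence B, term 5 = 64.
Term 19 comes from subsequence C (its 5th entry): 243.
The 20th slot belongs to subsequence D; its 5th term is 729.

-5625, 64, 243, 729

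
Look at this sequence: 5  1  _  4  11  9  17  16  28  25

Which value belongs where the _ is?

Positions 1, 3, 5, … form one subsequence and positions 2, 4, 6, … form another.
Track A is 5, ?, 11, 17, 28, which is a Fibonacci-like recurrence a_n = a_{n-1} + a_{n-2}.
Track B is 1, 4, 9, 16, 25, which is the squares 1², 2², 3², ….
The gap is track A's term 2; the rule gives 6.

6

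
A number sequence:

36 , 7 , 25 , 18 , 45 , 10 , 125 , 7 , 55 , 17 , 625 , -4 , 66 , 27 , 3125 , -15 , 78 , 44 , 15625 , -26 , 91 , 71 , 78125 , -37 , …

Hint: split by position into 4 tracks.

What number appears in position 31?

1953125

Split by position mod 4: positions 1, 5, 9, … form one track, and each other residue class forms its own.
Track A: 36, 45, 55, 66, 78, 91. The triangular numbers T_8, T_9, ….
Track B: 7, 10, 17, 27, 44, 71. Each term equals the sum of the previous two.
Track C: 25, 125, 625, 3125, 15625, 78125. Successive powers of 5.
Track D: 18, 7, -4, -15, -26, -37. Arithmetic, step −11.
Position 31 → track C, term 8 = 1953125.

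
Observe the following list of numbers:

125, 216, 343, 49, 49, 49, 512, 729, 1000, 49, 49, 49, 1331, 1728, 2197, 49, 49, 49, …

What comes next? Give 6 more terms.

The slot pattern repeats as AAABBB (period 6), so there are 2 interleaved tracks.
Track A: 125, 216, 343, 512, 729, 1000, 1331, 1728, 2197. Perfect cubes starting at 5³.
Track B: 49, 49, 49, 49, 49, 49, 49, 49, 49. Always 49.
Position 19 → track A, term 10 = 2744.
The 20th slot belongs to track A; its 11th term is 3375.
Position 21 → track A, term 12 = 4096.
Position 22 falls in track B as its term 10, giving 49.
Position 23 → track B, term 11 = 49.
The 24th slot belongs to track B; its 12th term is 49.

2744, 3375, 4096, 49, 49, 49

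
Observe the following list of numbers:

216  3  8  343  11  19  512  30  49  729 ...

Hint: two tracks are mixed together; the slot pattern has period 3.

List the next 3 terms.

79, 128, 1000

Reading positions in blocks of 3 reveals the pattern ABB — 2 tracks woven together.
Subsequence A: 216, 343, 512, 729 (the cubes 6³, 7³, 8³, …).
Subsequence B: 3, 8, 11, 19, 30, 49 (a Fibonacci-like recurrence a_n = a_{n-1} + a_{n-2}).
Term 11 comes from subsequence B (its 7th entry): 79.
The 12th slot belongs to subsequence B; its 8th term is 128.
The 13th slot belongs to subsequence A; its 5th term is 1000.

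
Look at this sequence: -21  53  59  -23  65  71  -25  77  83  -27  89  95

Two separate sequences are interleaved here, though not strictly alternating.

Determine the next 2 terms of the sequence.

Positions follow the repeating pattern ABB; grouping by letter gives 2 tracks.
Track A: -21, -23, -25, -27 (subtracting 2 each time).
Track B: 53, 59, 65, 71, 77, 83, 89, 95 (linear: a_n = 47 + 6·n).
Position 13 → track A, term 5 = -29.
The 14th slot belongs to track B; its 9th term is 101.

-29, 101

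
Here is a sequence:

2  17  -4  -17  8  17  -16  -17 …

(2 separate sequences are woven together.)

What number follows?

32

Positions 1, 3, 5, … form one subsequence and positions 2, 4, 6, … form another.
Subsequence A is 2, -4, 8, -16, which is multiplying by -2 each time.
Subsequence B is 17, -17, 17, -17, which is the oscillation 17·(−1)^(n+1).
The 9th slot belongs to subsequence A; its 5th term is 32.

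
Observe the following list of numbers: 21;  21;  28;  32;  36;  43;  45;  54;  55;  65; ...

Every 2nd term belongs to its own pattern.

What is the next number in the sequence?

66

Taking every 2nd term gives 2 separate tracks.
Track A: 21, 28, 36, 45, 55 (triangular numbers n(n+1)/2 for n = 6, 7, …).
Track B: 21, 32, 43, 54, 65 (arithmetic, step +11).
The 11th slot belongs to track A; its 6th term is 66.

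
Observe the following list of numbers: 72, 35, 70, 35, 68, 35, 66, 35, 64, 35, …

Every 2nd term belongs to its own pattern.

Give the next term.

The terms cycle through 2 interleaved subsequences.
Track A = 72, 70, 68, 66, 64: arithmetic, step −2.
Track B = 35, 35, 35, 35, 35: the constant sequence 35.
Position 11 → track A, term 6 = 62.

62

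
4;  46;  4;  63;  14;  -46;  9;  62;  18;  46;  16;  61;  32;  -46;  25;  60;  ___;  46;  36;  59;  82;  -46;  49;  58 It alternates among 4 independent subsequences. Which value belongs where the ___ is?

50

The terms cycle through 4 interleaved subsequences.
Subsequence A is 4, 14, 18, 32, ?, 82, which is a Fibonacci-like recurrence a_n = a_{n-1} + a_{n-2}.
Subsequence B is 46, -46, 46, -46, 46, -46, which is oscillating between 46 and -46.
Subsequence C is 4, 9, 16, 25, 36, 49, which is the squares 2², 3², 4², ….
Subsequence D is 63, 62, 61, 60, 59, 58, which is linear: a_n = 64 − n.
So the missing entry in subsequence A is 50.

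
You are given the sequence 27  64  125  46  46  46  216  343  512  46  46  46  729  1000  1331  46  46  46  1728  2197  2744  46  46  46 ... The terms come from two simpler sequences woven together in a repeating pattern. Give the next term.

Positions follow the repeating pattern AAABBB; grouping by letter gives 2 tracks.
Track A: 27, 64, 125, 216, 343, 512, 729, 1000, 1331, 1728, 2197, 2744. Perfect cubes starting at 3³.
Track B: 46, 46, 46, 46, 46, 46, 46, 46, 46, 46, 46, 46. Always 46.
Position 25 falls in track A as its term 13, giving 3375.

3375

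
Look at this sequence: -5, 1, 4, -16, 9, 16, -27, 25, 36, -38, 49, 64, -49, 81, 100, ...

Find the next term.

Reading positions in blocks of 3 reveals the pattern ABB — 2 tracks woven together.
Subsequence A: -5, -16, -27, -38, -49 — arithmetic, step −11.
Subsequence B: 1, 4, 9, 16, 25, 36, 49, 64, 81, 100 — perfect squares starting at 1².
Position 16 → subsequence A, term 6 = -60.

-60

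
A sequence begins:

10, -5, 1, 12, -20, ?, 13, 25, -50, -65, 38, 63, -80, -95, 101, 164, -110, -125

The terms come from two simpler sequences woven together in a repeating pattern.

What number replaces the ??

Positions follow the repeating pattern AABB; grouping by letter gives 2 tracks.
Stream A = 10, -5, -20, ?, -50, -65, -80, -95, -110, -125: arithmetic with common difference −15.
Stream B = 1, 12, 13, 25, 38, 63, 101, 164: each term equals the sum of the previous two.
So the missing entry in stream A is -35.

-35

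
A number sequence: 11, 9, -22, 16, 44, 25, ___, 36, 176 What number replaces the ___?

-88

Split by position mod 2 into 2 tracks.
Subsequence A = 11, -22, 44, ?, 176: geometric with ratio -2.
Subsequence B = 9, 16, 25, 36: perfect squares starting at 3².
The gap is subsequence A's term 4; the rule gives -88.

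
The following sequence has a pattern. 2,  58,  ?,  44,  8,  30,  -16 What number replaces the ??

-4

Odd-indexed and even-indexed terms follow separate rules.
Subsequence A: 2, ?, 8, -16. Geometric with ratio -2.
Subsequence B: 58, 44, 30. Arithmetic, step −14.
Filling subsequence A at index 2 by its rule yields -4.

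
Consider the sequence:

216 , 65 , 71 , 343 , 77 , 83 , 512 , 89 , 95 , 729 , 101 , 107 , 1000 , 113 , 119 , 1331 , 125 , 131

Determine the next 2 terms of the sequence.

Positions follow the repeating pattern ABB; grouping by letter gives 2 tracks.
Track A: 216, 343, 512, 729, 1000, 1331. Consecutive cubes n³ from n = 6.
Track B: 65, 71, 77, 83, 89, 95, 101, 107, 113, 119, 125, 131. Arithmetic, step +6.
Term 19 comes from track A (its 7th entry): 1728.
Position 20 falls in track B as its term 13, giving 137.

1728, 137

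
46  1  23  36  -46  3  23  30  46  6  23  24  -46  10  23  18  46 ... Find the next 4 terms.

15, 23, 12, -46

Split by position mod 4: positions 1, 5, 9, … form one track, and each other residue class forms its own.
Stream A: 46, -46, 46, -46, 46. Oscillating between 46 and -46.
Stream B: 1, 3, 6, 10. Triangular numbers starting at T_1.
Stream C: 23, 23, 23, 23. The constant sequence 23.
Stream D: 36, 30, 24, 18. Subtracting 6 each time.
Term 18 comes from stream B (its 5th entry): 15.
Position 19 → stream C, term 5 = 23.
Position 20 falls in stream D as its term 5, giving 12.
Term 21 comes from stream A (its 6th entry): -46.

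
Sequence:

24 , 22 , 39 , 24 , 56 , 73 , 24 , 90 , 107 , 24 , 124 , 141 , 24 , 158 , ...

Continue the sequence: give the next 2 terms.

175, 24

Positions follow the repeating pattern ABB; grouping by letter gives 2 tracks.
Track A: 24, 24, 24, 24, 24 — the constant sequence 24.
Track B: 22, 39, 56, 73, 90, 107, 124, 141, 158 — arithmetic with common difference +17.
Position 15 → track B, term 10 = 175.
The 16th slot belongs to track A; its 6th term is 24.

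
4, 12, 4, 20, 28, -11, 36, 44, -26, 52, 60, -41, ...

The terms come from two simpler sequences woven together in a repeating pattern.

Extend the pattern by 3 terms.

68, 76, -56

Positions follow the repeating pattern AAB; grouping by letter gives 2 tracks.
Subsequence A: 4, 12, 20, 28, 36, 44, 52, 60. Arithmetic with common difference +8.
Subsequence B: 4, -11, -26, -41. Arithmetic with common difference −15.
The 13th slot belongs to subsequence A; its 9th term is 68.
Term 14 comes from subsequence A (its 10th entry): 76.
Position 15 → subsequence B, term 5 = -56.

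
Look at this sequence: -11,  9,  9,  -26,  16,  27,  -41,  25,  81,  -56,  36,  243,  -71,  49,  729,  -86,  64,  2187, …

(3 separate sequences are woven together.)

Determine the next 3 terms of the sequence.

Taking every 3rd term gives 3 separate tracks.
Track A: -11, -26, -41, -56, -71, -86 (subtracting 15 each time).
Track B: 9, 16, 25, 36, 49, 64 (the squares 3², 4², 5², …).
Track C: 9, 27, 81, 243, 729, 2187 (powers 3^2, 3^3, 3^4, …).
Position 19 → track A, term 7 = -101.
The 20th slot belongs to track B; its 7th term is 81.
Term 21 comes from track C (its 7th entry): 6561.

-101, 81, 6561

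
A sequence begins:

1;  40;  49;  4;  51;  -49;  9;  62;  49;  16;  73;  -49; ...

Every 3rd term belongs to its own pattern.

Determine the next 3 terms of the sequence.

Split by position mod 3: positions 1, 4, 7, … form one track, and each other residue class forms its own.
Track A is 1, 4, 9, 16, which is perfect squares starting at 1².
Track B is 40, 51, 62, 73, which is linear: a_n = 29 + 11·n.
Track C is 49, -49, 49, -49, which is alternating ±49.
Position 13 → track A, term 5 = 25.
Position 14 → track B, term 5 = 84.
Position 15 → track C, term 5 = 49.

25, 84, 49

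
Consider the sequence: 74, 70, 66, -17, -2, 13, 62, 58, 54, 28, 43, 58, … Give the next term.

The slot pattern repeats as AAABBB (period 6), so there are 2 interleaved tracks.
Subsequence A: 74, 70, 66, 62, 58, 54 (subtracting 4 each time).
Subsequence B: -17, -2, 13, 28, 43, 58 (adding 15 each time).
The 13th slot belongs to subsequence A; its 7th term is 50.

50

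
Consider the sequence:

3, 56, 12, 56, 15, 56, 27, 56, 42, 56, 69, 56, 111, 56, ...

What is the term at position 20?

56

Split by position mod 2 into 2 tracks.
Stream A: 3, 12, 15, 27, 42, 69, 111 — Fibonacci-style (each term is the sum of the two before it).
Stream B: 56, 56, 56, 56, 56, 56, 56 — constant 56.
Position 20 falls in stream B as its term 10, giving 56.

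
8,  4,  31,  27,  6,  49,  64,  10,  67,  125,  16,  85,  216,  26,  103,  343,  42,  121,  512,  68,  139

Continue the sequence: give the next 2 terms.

Split by position mod 3: positions 1, 4, 7, … form one track, and each other residue class forms its own.
Track A: 8, 27, 64, 125, 216, 343, 512 (consecutive cubes n³ from n = 2).
Track B: 4, 6, 10, 16, 26, 42, 68 (a Fibonacci-like recurrence a_n = a_{n-1} + a_{n-2}).
Track C: 31, 49, 67, 85, 103, 121, 139 (adding 18 each time).
Position 22 → track A, term 8 = 729.
Position 23 → track B, term 8 = 110.

729, 110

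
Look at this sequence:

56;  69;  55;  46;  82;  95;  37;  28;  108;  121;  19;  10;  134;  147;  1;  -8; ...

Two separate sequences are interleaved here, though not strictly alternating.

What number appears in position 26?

The slot pattern repeats as AABB (period 4), so there are 2 interleaved tracks.
Track A: 56, 69, 82, 95, 108, 121, 134, 147 (arithmetic, step +13).
Track B: 55, 46, 37, 28, 19, 10, 1, -8 (arithmetic with common difference −9).
Term 26 comes from track A (its 14th entry): 225.

225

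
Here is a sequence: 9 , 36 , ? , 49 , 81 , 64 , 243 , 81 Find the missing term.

27

Taking every 2nd term gives 2 separate tracks.
Stream A: 9, ?, 81, 243 — powers of 3.
Stream B: 36, 49, 64, 81 — consecutive squares n² from n = 6.
Stream A's pattern makes the blank 27.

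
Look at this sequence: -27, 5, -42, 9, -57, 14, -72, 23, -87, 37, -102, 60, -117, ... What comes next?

97

Positions 1, 3, 5, … form one subsequence and positions 2, 4, 6, … form another.
Track A: -27, -42, -57, -72, -87, -102, -117 (linear: a_n = -12 − 15·n).
Track B: 5, 9, 14, 23, 37, 60 (Fibonacci-style (each term is the sum of the two before it)).
Position 14 → track B, term 7 = 97.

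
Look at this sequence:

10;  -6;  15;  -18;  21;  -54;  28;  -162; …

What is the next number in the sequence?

36

Odd-indexed and even-indexed terms follow separate rules.
Stream A is 10, 15, 21, 28, which is the triangular numbers T_4, T_5, ….
Stream B is -6, -18, -54, -162, which is geometric, ×3 each step.
The 9th slot belongs to stream A; its 5th term is 36.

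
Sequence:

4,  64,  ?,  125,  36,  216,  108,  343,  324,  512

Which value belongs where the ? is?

12

Taking every 2nd term gives 2 separate tracks.
Track A is 4, ?, 36, 108, 324, which is geometric, ×3 each step.
Track B is 64, 125, 216, 343, 512, which is consecutive cubes n³ from n = 4.
So the missing entry in track A is 12.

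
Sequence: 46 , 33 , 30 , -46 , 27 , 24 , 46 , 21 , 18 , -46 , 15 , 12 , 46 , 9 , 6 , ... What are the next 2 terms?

-46, 3

The slot pattern repeats as ABB (period 3), so there are 2 interleaved tracks.
Track A: 46, -46, 46, -46, 46. The oscillation 46·(−1)^(n+1).
Track B: 33, 30, 27, 24, 21, 18, 15, 12, 9, 6. Linear: a_n = 36 − 3·n.
Position 16 → track A, term 6 = -46.
Position 17 → track B, term 11 = 3.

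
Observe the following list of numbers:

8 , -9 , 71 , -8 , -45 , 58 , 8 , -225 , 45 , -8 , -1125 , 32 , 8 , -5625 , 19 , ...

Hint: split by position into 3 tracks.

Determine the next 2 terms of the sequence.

-8, -28125

The terms cycle through 3 interleaved subsequences.
Track A is 8, -8, 8, -8, 8, which is oscillating between 8 and -8.
Track B is -9, -45, -225, -1125, -5625, which is geometric with ratio 5.
Track C is 71, 58, 45, 32, 19, which is linear: a_n = 84 − 13·n.
Position 16 → track A, term 6 = -8.
Position 17 → track B, term 6 = -28125.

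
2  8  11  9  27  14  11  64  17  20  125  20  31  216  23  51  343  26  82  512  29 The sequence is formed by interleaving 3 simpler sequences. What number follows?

133

Read the sequence 3 terms at a time; column i is its own pattern.
Subsequence A is 2, 9, 11, 20, 31, 51, 82, which is Fibonacci-style (each term is the sum of the two before it).
Subsequence B is 8, 27, 64, 125, 216, 343, 512, which is perfect cubes starting at 2³.
Subsequence C is 11, 14, 17, 20, 23, 26, 29, which is linear: a_n = 8 + 3·n.
Term 22 comes from subsequence A (its 8th entry): 133.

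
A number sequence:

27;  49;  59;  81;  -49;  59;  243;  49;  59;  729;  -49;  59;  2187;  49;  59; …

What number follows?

6561

Read the sequence 3 terms at a time; column i is its own pattern.
Track A = 27, 81, 243, 729, 2187: powers 3^3, 3^4, 3^5, ….
Track B = 49, -49, 49, -49, 49: alternating ±49.
Track C = 59, 59, 59, 59, 59: always 59.
Position 16 falls in track A as its term 6, giving 6561.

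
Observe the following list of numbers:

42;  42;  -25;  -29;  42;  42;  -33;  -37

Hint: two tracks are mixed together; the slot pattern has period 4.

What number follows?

42

Reading positions in blocks of 4 reveals the pattern AABB — 2 tracks woven together.
Stream A is 42, 42, 42, 42, which is constant 42.
Stream B is -25, -29, -33, -37, which is linear: a_n = -21 − 4·n.
The 9th slot belongs to stream A; its 5th term is 42.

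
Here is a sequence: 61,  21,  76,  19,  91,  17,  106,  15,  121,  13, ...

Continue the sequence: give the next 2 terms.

Positions 1, 3, 5, … form one subsequence and positions 2, 4, 6, … form another.
Stream A: 61, 76, 91, 106, 121 (arithmetic with common difference +15).
Stream B: 21, 19, 17, 15, 13 (linear: a_n = 23 − 2·n).
Position 11 → stream A, term 6 = 136.
Position 12 falls in stream B as its term 6, giving 11.

136, 11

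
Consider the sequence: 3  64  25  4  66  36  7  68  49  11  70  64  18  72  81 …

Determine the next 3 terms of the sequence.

29, 74, 100

The terms cycle through 3 interleaved subsequences.
Track A = 3, 4, 7, 11, 18: Fibonacci-style (each term is the sum of the two before it).
Track B = 64, 66, 68, 70, 72: arithmetic with common difference +2.
Track C = 25, 36, 49, 64, 81: consecutive squares n² from n = 5.
Position 16 falls in track A as its term 6, giving 29.
Position 17 → track B, term 6 = 74.
Position 18 → track C, term 6 = 100.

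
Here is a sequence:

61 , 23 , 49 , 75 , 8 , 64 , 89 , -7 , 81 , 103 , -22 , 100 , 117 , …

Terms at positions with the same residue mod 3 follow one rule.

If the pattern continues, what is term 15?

121

Read the sequence 3 terms at a time; column i is its own pattern.
Stream A = 61, 75, 89, 103, 117: adding 14 each time.
Stream B = 23, 8, -7, -22: arithmetic, step −15.
Stream C = 49, 64, 81, 100: consecutive squares n² from n = 7.
The 15th slot belongs to stream C; its 5th term is 121.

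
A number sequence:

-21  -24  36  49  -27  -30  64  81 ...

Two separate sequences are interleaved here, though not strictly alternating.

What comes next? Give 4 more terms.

-33, -36, 100, 121

Reading positions in blocks of 4 reveals the pattern AABB — 2 tracks woven together.
Track A: -21, -24, -27, -30. Arithmetic with common difference −3.
Track B: 36, 49, 64, 81. Perfect squares starting at 6².
The 9th slot belongs to track A; its 5th term is -33.
The 10th slot belongs to track A; its 6th term is -36.
Position 11 falls in track B as its term 5, giving 100.
The 12th slot belongs to track B; its 6th term is 121.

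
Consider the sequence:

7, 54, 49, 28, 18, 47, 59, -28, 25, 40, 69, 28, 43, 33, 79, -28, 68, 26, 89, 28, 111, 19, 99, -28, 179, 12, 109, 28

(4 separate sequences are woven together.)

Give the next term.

Read the sequence 4 terms at a time; column i is its own pattern.
Track A: 7, 18, 25, 43, 68, 111, 179 — each term equals the sum of the previous two.
Track B: 54, 47, 40, 33, 26, 19, 12 — arithmetic with common difference −7.
Track C: 49, 59, 69, 79, 89, 99, 109 — adding 10 each time.
Track D: 28, -28, 28, -28, 28, -28, 28 — the oscillation 28·(−1)^(n+1).
Term 29 comes from track A (its 8th entry): 290.

290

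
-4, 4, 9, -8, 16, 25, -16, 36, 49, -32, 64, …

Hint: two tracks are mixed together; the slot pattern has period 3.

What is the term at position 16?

The slot pattern repeats as ABB (period 3), so there are 2 interleaved tracks.
Track A: -4, -8, -16, -32 (multiplying by 2 each time).
Track B: 4, 9, 16, 25, 36, 49, 64 (consecutive squares n² from n = 2).
The 16th slot belongs to track A; its 6th term is -128.

-128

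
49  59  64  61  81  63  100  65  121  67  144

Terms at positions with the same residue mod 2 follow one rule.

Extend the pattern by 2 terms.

Split by position mod 2 into 2 tracks.
Subsequence A: 49, 64, 81, 100, 121, 144 (perfect squares starting at 7²).
Subsequence B: 59, 61, 63, 65, 67 (arithmetic with common difference +2).
The 12th slot belongs to subsequence B; its 6th term is 69.
The 13th slot belongs to subsequence A; its 7th term is 169.

69, 169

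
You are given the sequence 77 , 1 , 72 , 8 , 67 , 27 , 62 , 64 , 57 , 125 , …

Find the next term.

52

Taking every 2nd term gives 2 separate tracks.
Stream A = 77, 72, 67, 62, 57: subtracting 5 each time.
Stream B = 1, 8, 27, 64, 125: perfect cubes starting at 1³.
Position 11 falls in stream A as its term 6, giving 52.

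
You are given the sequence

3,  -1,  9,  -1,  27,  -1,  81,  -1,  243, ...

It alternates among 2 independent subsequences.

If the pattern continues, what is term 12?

-1

Taking every 2nd term gives 2 separate tracks.
Stream A is 3, 9, 27, 81, 243, which is successive powers of 3.
Stream B is -1, -1, -1, -1, which is constant -1.
The 12th slot belongs to stream B; its 6th term is -1.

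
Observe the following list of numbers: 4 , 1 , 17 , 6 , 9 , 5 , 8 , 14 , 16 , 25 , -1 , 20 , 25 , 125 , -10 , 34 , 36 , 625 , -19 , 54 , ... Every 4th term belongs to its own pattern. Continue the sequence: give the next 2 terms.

Split by position mod 4 into 4 tracks.
Stream A = 4, 9, 16, 25, 36: perfect squares starting at 2².
Stream B = 1, 5, 25, 125, 625: powers 5^0, 5^1, 5^2, ….
Stream C = 17, 8, -1, -10, -19: linear: a_n = 26 − 9·n.
Stream D = 6, 14, 20, 34, 54: each term equals the sum of the previous two.
Position 21 falls in stream A as its term 6, giving 49.
Position 22 falls in stream B as its term 6, giving 3125.

49, 3125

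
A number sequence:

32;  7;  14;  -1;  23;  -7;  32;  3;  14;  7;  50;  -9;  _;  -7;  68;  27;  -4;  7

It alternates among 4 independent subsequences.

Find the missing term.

5

The terms cycle through 4 interleaved subsequences.
Stream A: 32, 23, 14, ?, -4 (arithmetic, step −9).
Stream B: 7, -7, 7, -7, 7 (the oscillation 7·(−1)^(n+1)).
Stream C: 14, 32, 50, 68 (adding 18 each time).
Stream D: -1, 3, -9, 27 (geometric, ×-3 each step).
Stream A's pattern makes the blank 5.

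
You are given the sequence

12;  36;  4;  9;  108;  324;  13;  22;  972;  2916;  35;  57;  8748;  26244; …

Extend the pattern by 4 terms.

92, 149, 78732, 236196

Positions follow the repeating pattern AABB; grouping by letter gives 2 tracks.
Track A is 12, 36, 108, 324, 972, 2916, 8748, 26244, which is multiplying by 3 each time.
Track B is 4, 9, 13, 22, 35, 57, which is each term equals the sum of the previous two.
Position 15 falls in track B as its term 7, giving 92.
Position 16 → track B, term 8 = 149.
The 17th slot belongs to track A; its 9th term is 78732.
Term 18 comes from track A (its 10th entry): 236196.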